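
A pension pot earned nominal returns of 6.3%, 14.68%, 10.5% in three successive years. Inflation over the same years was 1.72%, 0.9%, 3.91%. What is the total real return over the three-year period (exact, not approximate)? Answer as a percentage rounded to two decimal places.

Compound the nominal returns: 1.0630 × 1.1468 × 1.1050 = 1.347048.
Compound inflation: 1.0172 × 1.0090 × 1.0391 = 1.066485.
Deflate: 1.347048 / 1.066485 = 1.263073.
Total real return = 1.263073 − 1 → 26.31%.

26.31%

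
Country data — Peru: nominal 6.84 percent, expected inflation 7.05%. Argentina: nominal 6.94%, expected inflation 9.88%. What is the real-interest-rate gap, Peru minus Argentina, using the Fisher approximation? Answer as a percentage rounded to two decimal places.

2.73%

Peru: 6.84% − 7.05% = -0.210%
Argentina: 6.94% − 9.88% = -2.940%
Differential = 2.730% → 2.73%.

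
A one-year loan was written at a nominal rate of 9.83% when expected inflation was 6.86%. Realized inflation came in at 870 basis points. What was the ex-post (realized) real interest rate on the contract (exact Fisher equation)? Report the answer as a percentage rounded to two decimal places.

1.04%

Ex-post: (1 + 0.0983)/(1 + 0.0870) − 1 = 1.0396%
So the realized real rate is 1.04%.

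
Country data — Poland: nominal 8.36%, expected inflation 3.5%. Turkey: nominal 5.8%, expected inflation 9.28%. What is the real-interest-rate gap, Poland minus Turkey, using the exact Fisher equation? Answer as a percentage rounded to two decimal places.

7.88%

Poland: (1 + 0.0836)/(1 + 0.0350) − 1 = 4.6957%
Turkey: (1 + 0.0580)/(1 + 0.0928) − 1 = -3.1845%
Differential = 4.6957% − (-3.1845%) = 7.8801% → 7.88%.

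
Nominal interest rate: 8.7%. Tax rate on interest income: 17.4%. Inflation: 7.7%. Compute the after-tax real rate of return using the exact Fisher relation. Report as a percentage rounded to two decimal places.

-0.48%

After-tax nominal return = 8.7% × (1 − 0.174) = 7.1862%.
1 + r = 1.071862 / 1.07700 = 0.995229
After-tax real rate = 0.995229 − 1 → -0.48%.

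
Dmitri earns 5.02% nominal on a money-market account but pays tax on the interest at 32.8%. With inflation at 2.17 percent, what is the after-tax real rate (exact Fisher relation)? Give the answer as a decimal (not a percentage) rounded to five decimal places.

After-tax nominal return = 5.02% × (1 − 0.328) = 3.37344%.
1 + r = 1.0337344 / 1.02170 = 1.011779
After-tax real rate = 1.011779 − 1 → 0.01178.

0.01178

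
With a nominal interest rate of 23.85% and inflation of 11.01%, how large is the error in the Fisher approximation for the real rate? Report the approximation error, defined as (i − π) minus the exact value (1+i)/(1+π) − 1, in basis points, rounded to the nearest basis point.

127 basis points

Approximate: r ≈ 23.850% − 11.010% = 12.8400%
Exact: (1 + 0.2385)/(1 + 0.1101) − 1 = 11.5665%
Error = 12.8400% − 11.5665% = 1.2735% → 127 basis points.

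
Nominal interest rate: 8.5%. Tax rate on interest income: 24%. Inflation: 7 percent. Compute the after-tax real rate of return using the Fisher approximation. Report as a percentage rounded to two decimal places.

After-tax nominal return = 8.5% × (1 − 0.24) = 6.4600%.
r ≈ 6.4600% − 7% → -0.54%.

-0.54%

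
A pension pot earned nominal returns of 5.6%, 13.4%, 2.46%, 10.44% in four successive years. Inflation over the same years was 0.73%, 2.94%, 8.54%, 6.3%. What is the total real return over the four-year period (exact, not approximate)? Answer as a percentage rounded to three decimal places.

13.264%

Nominal growth factor = 1.0560 × 1.1340 × 1.0246 × 1.1044 = 1.355057
Price-level growth factor = 1.0073 × 1.0294 × 1.0854 × 1.0630 = 1.196372
Real growth factor = 1.355057 / 1.196372 = 1.132639
Total real return = 1.132639 − 1 → 13.264%.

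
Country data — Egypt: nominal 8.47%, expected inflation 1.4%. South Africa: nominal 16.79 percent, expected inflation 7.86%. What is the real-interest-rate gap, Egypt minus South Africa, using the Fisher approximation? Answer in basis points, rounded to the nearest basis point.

Egypt: 8.47% − 1.4% = 7.070%
South Africa: 16.79% − 7.86% = 8.930%
Differential = -1.860% → -186 basis points.

-186 basis points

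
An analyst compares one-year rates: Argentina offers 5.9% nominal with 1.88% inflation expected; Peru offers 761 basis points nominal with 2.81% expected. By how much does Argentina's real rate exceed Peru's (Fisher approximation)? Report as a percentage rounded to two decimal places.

Argentina: 5.9% − 1.88% = 4.020%
Peru: 7.61% − 2.81% = 4.800%
Differential = -0.780% → -0.78%.

-0.78%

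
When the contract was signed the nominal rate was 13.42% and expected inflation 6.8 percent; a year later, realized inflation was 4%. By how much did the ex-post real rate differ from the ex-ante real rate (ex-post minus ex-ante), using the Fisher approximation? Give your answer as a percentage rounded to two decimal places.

Ex-ante: 13.42% − 6.8% = 6.620%
Ex-post: 13.42% − 4% = 9.420%
Difference (ex-post − ex-ante) = 2.8000% → 2.80%.

2.80%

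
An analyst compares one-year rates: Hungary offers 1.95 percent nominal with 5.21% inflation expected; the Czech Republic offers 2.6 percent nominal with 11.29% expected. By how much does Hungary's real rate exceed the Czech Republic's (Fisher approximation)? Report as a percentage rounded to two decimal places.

Hungary: 1.95% − 5.21% = -3.260%
The Czech Republic: 2.6% − 11.29% = -8.690%
Differential = 5.430% → 5.43%.

5.43%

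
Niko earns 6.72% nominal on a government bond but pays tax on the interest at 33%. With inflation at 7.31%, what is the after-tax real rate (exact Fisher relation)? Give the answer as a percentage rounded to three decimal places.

-2.616%

After-tax nominal return = 6.72% × (1 − 0.33) = 4.5024%.
1 + r = 1.045024 / 1.07310 = 0.973837
After-tax real rate = 0.973837 − 1 → -2.616%.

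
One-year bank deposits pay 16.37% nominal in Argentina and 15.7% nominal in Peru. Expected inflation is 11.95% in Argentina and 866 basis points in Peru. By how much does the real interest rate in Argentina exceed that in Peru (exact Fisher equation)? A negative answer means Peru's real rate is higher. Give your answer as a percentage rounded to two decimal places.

Argentina: (1 + 0.1637)/(1 + 0.1195) − 1 = 3.9482%
Peru: (1 + 0.1570)/(1 + 0.0866) − 1 = 6.4789%
Differential = 3.9482% − 6.4789% = -2.5307% → -2.53%.

-2.53%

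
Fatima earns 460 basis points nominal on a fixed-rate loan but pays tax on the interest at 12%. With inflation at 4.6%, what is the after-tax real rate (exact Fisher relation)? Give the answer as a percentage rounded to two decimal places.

-0.53%

After-tax nominal return = 4.6% × (1 − 0.12) = 4.0480%.
1 + r = 1.04048 / 1.04600 = 0.994723
After-tax real rate = 0.994723 − 1 → -0.53%.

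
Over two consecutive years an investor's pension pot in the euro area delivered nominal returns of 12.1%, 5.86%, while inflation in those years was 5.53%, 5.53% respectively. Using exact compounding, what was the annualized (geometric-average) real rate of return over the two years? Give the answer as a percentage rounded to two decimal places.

Nominal growth factor = 1.1210 × 1.0586 = 1.18669060
Price-level growth factor = 1.0553 × 1.0553 = 1.11365809
Real growth factor = 1.18669060 / 1.11365809 = 1.06557893
Annualized real rate = 1.06557893^(1/2) − 1 = 3.2269% → 3.23%.

3.23%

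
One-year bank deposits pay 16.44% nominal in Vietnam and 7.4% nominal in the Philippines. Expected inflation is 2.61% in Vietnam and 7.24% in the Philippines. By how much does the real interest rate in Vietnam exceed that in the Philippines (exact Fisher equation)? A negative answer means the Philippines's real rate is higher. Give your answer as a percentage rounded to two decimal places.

Vietnam: (1 + 0.1644)/(1 + 0.0261) − 1 = 13.4782%
The Philippines: (1 + 0.0740)/(1 + 0.0724) − 1 = 0.1492%
Differential = 13.4782% − 0.1492% = 13.3290% → 13.33%.

13.33%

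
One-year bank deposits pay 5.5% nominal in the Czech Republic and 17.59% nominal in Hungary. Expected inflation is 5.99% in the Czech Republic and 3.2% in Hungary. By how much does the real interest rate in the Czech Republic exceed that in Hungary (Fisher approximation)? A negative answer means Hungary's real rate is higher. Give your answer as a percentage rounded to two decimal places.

-14.88%

The Czech Republic: 5.5% − 5.99% = -0.490%
Hungary: 17.59% − 3.2% = 14.390%
Differential = -14.880% → -14.88%.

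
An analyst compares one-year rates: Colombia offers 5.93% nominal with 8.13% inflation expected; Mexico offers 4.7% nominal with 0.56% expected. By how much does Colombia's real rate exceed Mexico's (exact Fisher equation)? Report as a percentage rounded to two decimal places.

Colombia: (1 + 0.0593)/(1 + 0.0813) − 1 = -2.0346%
Mexico: (1 + 0.0470)/(1 + 0.0056) − 1 = 4.1169%
Differential = -2.0346% − 4.1169% = -6.1515% → -6.15%.

-6.15%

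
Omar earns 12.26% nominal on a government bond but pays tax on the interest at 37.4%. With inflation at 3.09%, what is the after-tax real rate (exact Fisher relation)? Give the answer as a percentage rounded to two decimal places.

After-tax nominal return = 12.26% × (1 − 0.374) = 7.67476%.
1 + r = 1.0767476 / 1.03090 = 1.044473
After-tax real rate = 1.044473 − 1 → 4.45%.

4.45%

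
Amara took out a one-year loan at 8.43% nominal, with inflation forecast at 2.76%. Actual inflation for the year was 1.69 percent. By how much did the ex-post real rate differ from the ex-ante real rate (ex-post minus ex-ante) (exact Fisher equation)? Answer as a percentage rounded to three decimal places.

1.110%

Ex-ante: (1 + 0.0843)/(1 + 0.0276) − 1 = 5.5177%
Ex-post: (1 + 0.0843)/(1 + 0.0169) − 1 = 6.6280%
Difference (ex-post − ex-ante) = 1.1103% → 1.110%.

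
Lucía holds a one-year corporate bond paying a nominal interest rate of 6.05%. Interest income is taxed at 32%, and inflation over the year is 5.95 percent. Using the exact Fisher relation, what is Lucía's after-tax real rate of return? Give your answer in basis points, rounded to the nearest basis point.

-173 basis points

After-tax nominal return = 6.05% × (1 − 0.32) = 4.1140%.
1 + r = 1.04114 / 1.05950 = 0.982671
After-tax real rate = 0.982671 − 1 → -173 basis points.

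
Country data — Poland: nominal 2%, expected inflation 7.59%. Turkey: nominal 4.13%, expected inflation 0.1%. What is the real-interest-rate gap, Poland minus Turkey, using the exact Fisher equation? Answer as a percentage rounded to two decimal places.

-9.22%

Poland: (1 + 0.0200)/(1 + 0.0759) − 1 = -5.1957%
Turkey: (1 + 0.0413)/(1 + 0.0010) − 1 = 4.0260%
Differential = -5.1957% − 4.0260% = -9.2216% → -9.22%.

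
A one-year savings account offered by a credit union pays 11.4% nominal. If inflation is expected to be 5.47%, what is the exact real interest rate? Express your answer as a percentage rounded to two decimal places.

1 + r = 1.11400 / 1.05470 = 1.056225
r = 1.056225 − 1 = 5.6225%, i.e. 5.62%.

5.62%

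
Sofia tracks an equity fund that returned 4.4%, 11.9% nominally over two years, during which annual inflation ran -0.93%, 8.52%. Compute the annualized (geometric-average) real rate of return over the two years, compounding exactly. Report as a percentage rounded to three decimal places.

4.241%

Nominal growth factor = 1.0440 × 1.1190 = 1.16823600
Price-level growth factor = 0.9907 × 1.0852 = 1.07510764
Real growth factor = 1.16823600 / 1.07510764 = 1.08662236
Annualized real rate = 1.08662236^(1/2) − 1 = 4.2412% → 4.241%.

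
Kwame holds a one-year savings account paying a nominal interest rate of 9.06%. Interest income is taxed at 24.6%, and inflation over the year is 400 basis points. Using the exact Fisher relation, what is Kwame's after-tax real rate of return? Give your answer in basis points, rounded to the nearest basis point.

After-tax nominal return = 9.06% × (1 − 0.246) = 6.83124%.
1 + r = 1.0683124 / 1.04000 = 1.027223
After-tax real rate = 1.027223 − 1 → 272 basis points.

272 basis points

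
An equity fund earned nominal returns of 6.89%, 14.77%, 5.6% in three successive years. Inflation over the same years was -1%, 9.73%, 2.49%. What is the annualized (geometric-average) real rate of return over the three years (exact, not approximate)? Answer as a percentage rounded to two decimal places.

5.18%

Nominal growth factor = 1.0689 × 1.1477 × 1.0560 = 1.29547602
Price-level growth factor = 0.9900 × 1.0973 × 1.0249 = 1.11337654
Real growth factor = 1.29547602 / 1.11337654 = 1.16355605
Annualized real rate = 1.16355605^(1/3) − 1 = 5.1790% → 5.18%.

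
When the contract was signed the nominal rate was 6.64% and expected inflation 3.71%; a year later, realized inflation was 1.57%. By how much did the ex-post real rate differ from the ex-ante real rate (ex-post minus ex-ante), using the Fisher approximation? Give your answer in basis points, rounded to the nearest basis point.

Ex-ante: 6.64% − 3.71% = 2.930%
Ex-post: 6.64% − 1.57% = 5.070%
Difference (ex-post − ex-ante) = 2.1400% → 214 basis points.

214 basis points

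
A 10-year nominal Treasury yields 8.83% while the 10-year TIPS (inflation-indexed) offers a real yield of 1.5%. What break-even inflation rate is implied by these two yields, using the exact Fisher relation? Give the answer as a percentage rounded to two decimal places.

(1 + π) = (1 + i)/(1 + r) = 1.08830 / 1.01500 = 1.072217
Break-even inflation = 1.072217 − 1 → 7.22%.

7.22%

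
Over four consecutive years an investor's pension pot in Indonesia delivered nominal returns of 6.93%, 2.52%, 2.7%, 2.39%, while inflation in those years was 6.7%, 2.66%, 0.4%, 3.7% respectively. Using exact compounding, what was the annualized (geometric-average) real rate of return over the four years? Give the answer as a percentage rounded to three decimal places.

0.268%

Compound the nominal returns: 1.0693 × 1.0252 × 1.0270 × 1.0239 = 1.1527527075.
Compound inflation: 1.0670 × 1.0266 × 1.0040 × 1.0370 = 1.1404549868.
Deflate: 1.1527527075 / 1.1404549868 = 1.0107831706.
Annualized real rate = 1.0107831706^(1/4) − 1 = 0.268496% → 0.268%.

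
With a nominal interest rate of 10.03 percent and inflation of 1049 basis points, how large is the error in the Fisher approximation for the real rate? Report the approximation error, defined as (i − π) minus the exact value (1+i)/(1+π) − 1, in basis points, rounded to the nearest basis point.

Approximate: r ≈ 10.030% − 10.490% = -0.4600%
Exact: (1 + 0.1003)/(1 + 0.1049) − 1 = -0.4163%
Error = -0.4600% − (-0.4163%) = -0.0437% → -4 basis points.

-4 basis points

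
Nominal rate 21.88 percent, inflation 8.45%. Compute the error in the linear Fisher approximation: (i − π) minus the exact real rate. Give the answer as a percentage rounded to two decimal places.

Approximate: r ≈ 21.880% − 8.450% = 13.4300%
Exact: (1 + 0.2188)/(1 + 0.0845) − 1 = 12.3836%
Error = 13.4300% − 12.3836% = 1.0464% → 1.05%.

1.05%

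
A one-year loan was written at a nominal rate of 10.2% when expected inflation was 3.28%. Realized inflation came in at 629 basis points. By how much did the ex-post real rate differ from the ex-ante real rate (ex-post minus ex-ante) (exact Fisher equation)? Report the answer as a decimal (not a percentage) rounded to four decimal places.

Ex-ante: (1 + 0.1020)/(1 + 0.0328) − 1 = 6.7002%
Ex-post: (1 + 0.1020)/(1 + 0.0629) − 1 = 3.6786%
Difference (ex-post − ex-ante) = -3.0216% → -0.0302.

-0.0302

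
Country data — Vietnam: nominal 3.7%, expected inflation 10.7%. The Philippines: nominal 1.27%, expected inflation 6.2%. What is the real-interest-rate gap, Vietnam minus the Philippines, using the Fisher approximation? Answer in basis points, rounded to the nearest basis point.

Vietnam: 3.7% − 10.7% = -7.000%
The Philippines: 1.27% − 6.2% = -4.930%
Differential = -2.070% → -207 basis points.

-207 basis points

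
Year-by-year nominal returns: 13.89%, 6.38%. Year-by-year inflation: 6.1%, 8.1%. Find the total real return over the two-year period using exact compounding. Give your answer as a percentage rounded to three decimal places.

5.634%

Nominal growth factor = 1.1389 × 1.0638 = 1.211562
Price-level growth factor = 1.0610 × 1.0810 = 1.146941
Real growth factor = 1.211562 / 1.146941 = 1.056342
Total real return = 1.056342 − 1 → 5.634%.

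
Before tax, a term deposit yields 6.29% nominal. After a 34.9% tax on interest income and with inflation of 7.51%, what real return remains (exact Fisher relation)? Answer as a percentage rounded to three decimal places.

After-tax nominal return = 6.29% × (1 − 0.349) = 4.09479%.
1 + r = 1.0409479 / 1.07510 = 0.968234
After-tax real rate = 0.968234 − 1 → -3.177%.

-3.177%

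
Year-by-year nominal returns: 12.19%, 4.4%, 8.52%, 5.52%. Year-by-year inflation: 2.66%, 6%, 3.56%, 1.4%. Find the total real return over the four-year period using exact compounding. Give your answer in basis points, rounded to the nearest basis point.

1737 basis points

Nominal growth factor = 1.1219 × 1.0440 × 1.0852 × 1.0552 = 1.341218
Price-level growth factor = 1.0266 × 1.0600 × 1.0356 × 1.0140 = 1.142713
Real growth factor = 1.341218 / 1.142713 = 1.173713
Total real return = 1.173713 − 1 → 1737 basis points.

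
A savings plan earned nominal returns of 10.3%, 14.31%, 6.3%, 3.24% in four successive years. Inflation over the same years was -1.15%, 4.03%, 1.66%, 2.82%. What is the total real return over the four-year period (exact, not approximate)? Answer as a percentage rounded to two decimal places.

28.73%

Nominal growth factor = 1.1030 × 1.1431 × 1.0630 × 1.0324 = 1.383697
Price-level growth factor = 0.9885 × 1.0403 × 1.0166 × 1.0282 = 1.074887
Real growth factor = 1.383697 / 1.074887 = 1.287295
Total real return = 1.287295 − 1 → 28.73%.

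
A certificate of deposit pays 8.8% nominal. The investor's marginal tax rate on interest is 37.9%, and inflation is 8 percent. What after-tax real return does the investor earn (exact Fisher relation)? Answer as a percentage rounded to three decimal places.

-2.347%

After-tax nominal return = 8.8% × (1 − 0.379) = 5.4648%.
1 + r = 1.054648 / 1.08000 = 0.976526
After-tax real rate = 0.976526 − 1 → -2.347%.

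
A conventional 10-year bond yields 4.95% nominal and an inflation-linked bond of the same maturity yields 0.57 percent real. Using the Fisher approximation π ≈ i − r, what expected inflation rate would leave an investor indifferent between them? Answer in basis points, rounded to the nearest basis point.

π ≈ i − r = 4.95% − 0.57% → 438 basis points.

438 basis points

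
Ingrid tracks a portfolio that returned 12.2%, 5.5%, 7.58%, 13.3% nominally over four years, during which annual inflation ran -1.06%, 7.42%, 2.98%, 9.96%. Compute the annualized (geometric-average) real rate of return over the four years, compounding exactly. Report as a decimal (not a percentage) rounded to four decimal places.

0.0464

Nominal growth factor = 1.1220 × 1.0550 × 1.0758 × 1.1330 = 1.44280210
Price-level growth factor = 0.9894 × 1.0742 × 1.0298 × 1.0996 = 1.20349606
Real growth factor = 1.44280210 / 1.20349606 = 1.19884240
Annualized real rate = 1.19884240^(1/4) − 1 = 4.6383% → 0.0464.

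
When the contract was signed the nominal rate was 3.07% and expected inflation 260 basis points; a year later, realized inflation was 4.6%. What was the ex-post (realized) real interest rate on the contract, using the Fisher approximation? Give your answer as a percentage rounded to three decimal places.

-1.530%

Ex-post: 3.07% − 4.6% = -1.530%
So the realized real rate is -1.530%.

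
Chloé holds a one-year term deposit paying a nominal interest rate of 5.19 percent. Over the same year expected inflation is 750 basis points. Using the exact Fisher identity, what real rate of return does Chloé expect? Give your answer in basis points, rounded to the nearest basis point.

-215 basis points

1 + r = 1.05190 / 1.07500 = 0.978512
r = 0.978512 − 1 = -2.1488%, i.e. -215 basis points.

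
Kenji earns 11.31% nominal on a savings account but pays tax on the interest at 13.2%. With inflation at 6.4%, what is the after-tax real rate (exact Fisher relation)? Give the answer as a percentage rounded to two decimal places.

3.21%

After-tax nominal return = 11.31% × (1 − 0.132) = 9.81708%.
1 + r = 1.0981708 / 1.06400 = 1.032115
After-tax real rate = 1.032115 − 1 → 3.21%.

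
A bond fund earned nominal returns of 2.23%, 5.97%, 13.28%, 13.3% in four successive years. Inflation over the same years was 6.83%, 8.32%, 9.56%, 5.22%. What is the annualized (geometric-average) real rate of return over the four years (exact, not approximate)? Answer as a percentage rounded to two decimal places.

1.04%

Nominal growth factor = 1.0223 × 1.0597 × 1.1328 × 1.1330 = 1.39041500
Price-level growth factor = 1.0683 × 1.0832 × 1.0956 × 1.0522 = 1.33398885
Real growth factor = 1.39041500 / 1.33398885 = 1.04229882
Annualized real rate = 1.04229882^(1/4) − 1 = 1.0411% → 1.04%.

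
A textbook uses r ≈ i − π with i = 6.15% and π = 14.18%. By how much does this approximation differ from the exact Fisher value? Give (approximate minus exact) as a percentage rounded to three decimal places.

Approximate: r ≈ 6.150% − 14.180% = -8.0300%
Exact: (1 + 0.0615)/(1 + 0.1418) − 1 = -7.0328%
Error = -8.0300% − (-7.0328%) = -0.9972% → -0.997%.

-0.997%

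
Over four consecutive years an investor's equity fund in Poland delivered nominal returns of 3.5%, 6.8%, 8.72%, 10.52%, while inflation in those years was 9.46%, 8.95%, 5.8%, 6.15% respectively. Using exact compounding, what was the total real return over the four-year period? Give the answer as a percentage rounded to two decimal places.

Nominal growth factor = 1.0350 × 1.0680 × 1.0872 × 1.1052 = 1.328195
Price-level growth factor = 1.0946 × 1.0895 × 1.0580 × 1.0615 = 1.339332
Real growth factor = 1.328195 / 1.339332 = 0.991685
Total real return = 0.991685 − 1 → -0.83%.

-0.83%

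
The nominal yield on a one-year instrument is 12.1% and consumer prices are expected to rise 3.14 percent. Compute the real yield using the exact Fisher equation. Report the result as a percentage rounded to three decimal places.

By the Fisher identity, 1 + r = (1 + i)/(1 + π).
1 + r = 1.12100 / 1.03140 = 1.086872
r = 1.086872 − 1 = 8.6872%, i.e. 8.687%.

8.687%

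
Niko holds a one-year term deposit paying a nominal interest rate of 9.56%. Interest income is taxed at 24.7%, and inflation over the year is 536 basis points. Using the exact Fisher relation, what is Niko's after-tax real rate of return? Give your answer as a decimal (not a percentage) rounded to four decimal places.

After-tax nominal return = 9.56% × (1 − 0.247) = 7.19868%.
1 + r = 1.0719868 / 1.05360 = 1.017451
After-tax real rate = 1.017451 − 1 → 0.0175.

0.0175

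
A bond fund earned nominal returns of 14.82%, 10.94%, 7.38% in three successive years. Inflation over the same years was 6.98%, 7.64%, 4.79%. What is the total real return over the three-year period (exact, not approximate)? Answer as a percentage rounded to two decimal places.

13.35%

Compound the nominal returns: 1.1482 × 1.1094 × 1.0738 = 1.367820.
Compound inflation: 1.0698 × 1.0764 × 1.0479 = 1.206691.
Deflate: 1.367820 / 1.206691 = 1.133530.
Total real return = 1.133530 − 1 → 13.35%.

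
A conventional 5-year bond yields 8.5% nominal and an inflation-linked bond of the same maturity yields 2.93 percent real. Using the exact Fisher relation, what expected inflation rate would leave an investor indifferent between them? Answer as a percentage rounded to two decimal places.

5.41%

(1 + π) = (1 + i)/(1 + r) = 1.08500 / 1.02930 = 1.054114
Break-even inflation = 1.054114 − 1 → 5.41%.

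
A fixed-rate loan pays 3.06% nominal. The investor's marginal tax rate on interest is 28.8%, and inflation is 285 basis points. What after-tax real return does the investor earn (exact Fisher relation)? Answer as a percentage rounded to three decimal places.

-0.653%

After-tax nominal return = 3.06% × (1 − 0.288) = 2.17872%.
1 + r = 1.0217872 / 1.02850 = 0.993473
After-tax real rate = 0.993473 − 1 → -0.653%.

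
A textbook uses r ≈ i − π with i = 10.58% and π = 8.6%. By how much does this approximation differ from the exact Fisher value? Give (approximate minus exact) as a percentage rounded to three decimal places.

Approximate: r ≈ 10.580% − 8.600% = 1.9800%
Exact: (1 + 0.1058)/(1 + 0.0860) − 1 = 1.8232%
Error = 1.9800% − 1.8232% = 0.1568% → 0.157%.

0.157%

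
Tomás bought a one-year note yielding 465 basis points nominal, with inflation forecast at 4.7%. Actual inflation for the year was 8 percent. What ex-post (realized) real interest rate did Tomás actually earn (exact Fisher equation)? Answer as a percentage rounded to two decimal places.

Ex-post: (1 + 0.0465)/(1 + 0.0800) − 1 = -3.1019%
So the realized real rate is -3.10%.

-3.10%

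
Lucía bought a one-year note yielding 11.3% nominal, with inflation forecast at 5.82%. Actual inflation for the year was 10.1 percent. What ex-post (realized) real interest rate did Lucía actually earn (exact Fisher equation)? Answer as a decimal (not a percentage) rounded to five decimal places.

0.01090

Ex-post: (1 + 0.1130)/(1 + 0.1010) − 1 = 1.0899%
So the realized real rate is 0.01090.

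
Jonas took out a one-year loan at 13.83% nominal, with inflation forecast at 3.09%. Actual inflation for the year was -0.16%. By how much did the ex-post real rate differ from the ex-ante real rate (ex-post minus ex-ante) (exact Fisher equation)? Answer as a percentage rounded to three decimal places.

3.594%

Ex-ante: (1 + 0.1383)/(1 + 0.0309) − 1 = 10.4181%
Ex-post: (1 + 0.1383)/(1 − 0.0016) − 1 = 14.0124%
Difference (ex-post − ex-ante) = 3.5943% → 3.594%.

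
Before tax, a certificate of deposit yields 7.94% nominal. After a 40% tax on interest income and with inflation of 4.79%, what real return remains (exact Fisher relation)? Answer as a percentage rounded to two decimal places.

After-tax nominal return = 7.94% × (1 − 0.4) = 4.7640%.
1 + r = 1.04764 / 1.04790 = 0.999752
After-tax real rate = 0.999752 − 1 → -0.02%.

-0.02%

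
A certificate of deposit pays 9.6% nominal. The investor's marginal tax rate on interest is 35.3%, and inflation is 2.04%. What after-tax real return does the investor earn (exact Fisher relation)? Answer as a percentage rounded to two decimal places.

After-tax nominal return = 9.6% × (1 − 0.353) = 6.2112%.
1 + r = 1.062112 / 1.02040 = 1.040878
After-tax real rate = 1.040878 − 1 → 4.09%.

4.09%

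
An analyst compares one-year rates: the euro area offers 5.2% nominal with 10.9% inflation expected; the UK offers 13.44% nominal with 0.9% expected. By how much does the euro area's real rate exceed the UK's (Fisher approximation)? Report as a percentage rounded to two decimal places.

The euro area: 5.2% − 10.9% = -5.700%
The UK: 13.44% − 0.9% = 12.540%
Differential = -18.240% → -18.24%.

-18.24%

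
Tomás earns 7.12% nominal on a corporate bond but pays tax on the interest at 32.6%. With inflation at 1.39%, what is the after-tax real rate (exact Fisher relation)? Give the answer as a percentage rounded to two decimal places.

3.36%

After-tax nominal return = 7.12% × (1 − 0.326) = 4.79888%.
1 + r = 1.0479888 / 1.01390 = 1.033621
After-tax real rate = 1.033621 − 1 → 3.36%.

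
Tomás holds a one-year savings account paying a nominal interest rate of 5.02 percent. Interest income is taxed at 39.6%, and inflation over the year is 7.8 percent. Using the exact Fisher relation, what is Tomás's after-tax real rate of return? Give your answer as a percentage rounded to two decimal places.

After-tax nominal return = 5.02% × (1 − 0.396) = 3.03208%.
1 + r = 1.0303208 / 1.07800 = 0.955771
After-tax real rate = 0.955771 − 1 → -4.42%.

-4.42%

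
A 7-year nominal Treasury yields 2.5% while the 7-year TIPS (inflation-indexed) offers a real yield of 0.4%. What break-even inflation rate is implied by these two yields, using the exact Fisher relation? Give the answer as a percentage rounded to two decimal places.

2.09%

(1 + π) = (1 + i)/(1 + r) = 1.02500 / 1.00400 = 1.020916
Break-even inflation = 1.020916 − 1 → 2.09%.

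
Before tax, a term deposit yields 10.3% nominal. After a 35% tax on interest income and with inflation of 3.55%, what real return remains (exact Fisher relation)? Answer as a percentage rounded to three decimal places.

3.037%

After-tax nominal return = 10.3% × (1 − 0.35) = 6.6950%.
1 + r = 1.06695 / 1.03550 = 1.030372
After-tax real rate = 1.030372 − 1 → 3.037%.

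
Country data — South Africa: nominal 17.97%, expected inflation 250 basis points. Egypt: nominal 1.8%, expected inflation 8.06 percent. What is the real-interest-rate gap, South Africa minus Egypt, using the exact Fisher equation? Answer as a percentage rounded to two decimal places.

South Africa: (1 + 0.1797)/(1 + 0.0250) − 1 = 15.0927%
Egypt: (1 + 0.0180)/(1 + 0.0806) − 1 = -5.7931%
Differential = 15.0927% − (-5.7931%) = 20.8858% → 20.89%.

20.89%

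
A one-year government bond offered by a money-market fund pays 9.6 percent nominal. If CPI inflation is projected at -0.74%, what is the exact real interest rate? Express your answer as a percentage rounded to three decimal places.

10.417%

By the Fisher equation, 1 + r = (1 + i)/(1 + π).
1 + r = 1.09600 / 0.99260 = 1.104171
r = 1.104171 − 1 = 10.4171%, i.e. 10.417%.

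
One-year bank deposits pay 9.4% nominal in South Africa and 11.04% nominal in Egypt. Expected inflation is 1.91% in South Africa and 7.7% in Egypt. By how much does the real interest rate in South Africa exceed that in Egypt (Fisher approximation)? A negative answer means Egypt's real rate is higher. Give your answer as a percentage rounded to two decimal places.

South Africa: 9.4% − 1.91% = 7.490%
Egypt: 11.04% − 7.7% = 3.340%
Differential = 4.150% → 4.15%.

4.15%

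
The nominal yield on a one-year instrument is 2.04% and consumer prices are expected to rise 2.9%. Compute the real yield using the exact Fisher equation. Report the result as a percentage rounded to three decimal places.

-0.836%

1 + r = 1.02040 / 1.02900 = 0.991642
r = 0.991642 − 1 = -0.8358%, i.e. -0.836%.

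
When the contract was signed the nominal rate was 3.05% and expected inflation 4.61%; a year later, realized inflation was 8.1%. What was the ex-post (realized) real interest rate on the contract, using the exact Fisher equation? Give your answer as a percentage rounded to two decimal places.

-4.67%

Ex-post: (1 + 0.0305)/(1 + 0.0810) − 1 = -4.6716%
So the realized real rate is -4.67%.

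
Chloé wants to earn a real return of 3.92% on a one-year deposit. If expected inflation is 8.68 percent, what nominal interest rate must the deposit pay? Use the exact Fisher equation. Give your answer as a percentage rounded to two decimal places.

(1 + i) = (1 + r)(1 + π) = 1.03920 × 1.08680 = 1.12940256
i = 1.12940256 − 1, so the required nominal rate is 12.94%.

12.94%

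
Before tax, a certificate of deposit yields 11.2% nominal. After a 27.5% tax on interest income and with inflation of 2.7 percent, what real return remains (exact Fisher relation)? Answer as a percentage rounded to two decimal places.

5.28%

After-tax nominal return = 11.2% × (1 − 0.275) = 8.1200%.
1 + r = 1.08120 / 1.02700 = 1.052775
After-tax real rate = 1.052775 − 1 → 5.28%.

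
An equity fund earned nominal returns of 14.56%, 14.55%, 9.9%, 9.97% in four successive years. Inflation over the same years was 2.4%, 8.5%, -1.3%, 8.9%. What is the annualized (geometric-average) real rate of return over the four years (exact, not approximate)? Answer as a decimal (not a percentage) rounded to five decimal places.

Nominal growth factor = 1.1456 × 1.1455 × 1.0990 × 1.0997 = 1.58598843
Price-level growth factor = 1.0240 × 1.0850 × 0.9870 × 1.0890 = 1.19419357
Real growth factor = 1.58598843 / 1.19419357 = 1.32808322
Annualized real rate = 1.32808322^(1/4) − 1 = 7.3511% → 0.07351.

0.07351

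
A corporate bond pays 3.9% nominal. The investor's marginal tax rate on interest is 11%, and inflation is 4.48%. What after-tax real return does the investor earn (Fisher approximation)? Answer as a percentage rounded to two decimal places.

-1.01%

After-tax nominal return = 3.9% × (1 − 0.11) = 3.4710%.
r ≈ 3.4710% − 4.48% → -1.01%.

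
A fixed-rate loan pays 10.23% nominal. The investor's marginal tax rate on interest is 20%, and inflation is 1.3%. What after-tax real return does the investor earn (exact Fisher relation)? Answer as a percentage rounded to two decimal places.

After-tax nominal return = 10.23% × (1 − 0.2) = 8.1840%.
1 + r = 1.08184 / 1.01300 = 1.067957
After-tax real rate = 1.067957 − 1 → 6.80%.

6.80%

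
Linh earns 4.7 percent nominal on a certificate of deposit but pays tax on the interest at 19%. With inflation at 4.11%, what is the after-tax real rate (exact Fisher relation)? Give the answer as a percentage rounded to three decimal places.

-0.291%

After-tax nominal return = 4.7% × (1 − 0.19) = 3.8070%.
1 + r = 1.03807 / 1.04110 = 0.997090
After-tax real rate = 0.997090 − 1 → -0.291%.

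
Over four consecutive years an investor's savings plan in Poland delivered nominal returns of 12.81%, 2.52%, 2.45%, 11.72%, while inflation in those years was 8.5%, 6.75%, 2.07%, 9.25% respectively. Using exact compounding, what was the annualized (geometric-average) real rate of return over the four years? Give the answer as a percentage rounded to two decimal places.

0.62%

Nominal growth factor = 1.1281 × 1.0252 × 1.0245 × 1.1172 = 1.32372901
Price-level growth factor = 1.0850 × 1.0675 × 1.0207 × 1.0925 = 1.29156772
Real growth factor = 1.32372901 / 1.29156772 = 1.02490097
Annualized real rate = 1.02490097^(1/4) − 1 = 0.6168% → 0.62%.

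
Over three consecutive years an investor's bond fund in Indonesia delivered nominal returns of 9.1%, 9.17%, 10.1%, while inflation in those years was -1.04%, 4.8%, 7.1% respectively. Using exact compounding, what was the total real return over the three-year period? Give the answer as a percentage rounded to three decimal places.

Compound the nominal returns: 1.0910 × 1.0917 × 1.1010 = 1.311340.
Compound inflation: 0.9896 × 1.0480 × 1.0710 = 1.110735.
Deflate: 1.311340 / 1.110735 = 1.180606.
Total real return = 1.180606 − 1 → 18.061%.

18.061%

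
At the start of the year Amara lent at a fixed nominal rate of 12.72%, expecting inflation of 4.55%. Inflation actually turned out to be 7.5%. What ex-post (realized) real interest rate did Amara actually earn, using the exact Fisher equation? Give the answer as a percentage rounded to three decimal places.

Ex-post: (1 + 0.1272)/(1 + 0.0750) − 1 = 4.8558%
So the realized real rate is 4.856%.

4.856%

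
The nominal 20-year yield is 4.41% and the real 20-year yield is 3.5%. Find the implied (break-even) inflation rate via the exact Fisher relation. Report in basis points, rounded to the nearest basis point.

88 basis points

(1 + π) = (1 + i)/(1 + r) = 1.04410 / 1.03500 = 1.008792
Break-even inflation = 1.008792 − 1 → 88 basis points.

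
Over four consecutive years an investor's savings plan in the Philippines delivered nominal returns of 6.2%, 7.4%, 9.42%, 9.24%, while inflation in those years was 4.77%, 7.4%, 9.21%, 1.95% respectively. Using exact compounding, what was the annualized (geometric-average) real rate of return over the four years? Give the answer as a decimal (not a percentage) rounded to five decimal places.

0.02136

Nominal growth factor = 1.0620 × 1.0740 × 1.0942 × 1.0924 = 1.36334949
Price-level growth factor = 1.0477 × 1.0740 × 1.0921 × 1.0195 = 1.25282630
Real growth factor = 1.36334949 / 1.25282630 = 1.08821908
Annualized real rate = 1.08821908^(1/4) − 1 = 2.1361% → 0.02136.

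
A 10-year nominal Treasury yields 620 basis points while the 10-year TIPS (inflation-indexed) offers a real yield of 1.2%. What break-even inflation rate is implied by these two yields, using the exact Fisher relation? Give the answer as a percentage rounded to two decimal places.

4.94%

(1 + π) = (1 + i)/(1 + r) = 1.06200 / 1.01200 = 1.049407
Break-even inflation = 1.049407 − 1 → 4.94%.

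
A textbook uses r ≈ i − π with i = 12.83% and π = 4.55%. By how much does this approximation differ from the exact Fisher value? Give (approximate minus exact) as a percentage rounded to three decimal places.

0.360%

Approximate: r ≈ 12.830% − 4.550% = 8.2800%
Exact: (1 + 0.1283)/(1 + 0.0455) − 1 = 7.9197%
Error = 8.2800% − 7.9197% = 0.3603% → 0.360%.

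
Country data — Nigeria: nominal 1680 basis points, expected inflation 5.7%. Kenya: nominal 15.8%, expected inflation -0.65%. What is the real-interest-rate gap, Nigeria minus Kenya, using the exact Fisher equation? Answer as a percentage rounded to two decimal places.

Nigeria: (1 + 0.1680)/(1 + 0.0570) − 1 = 10.5014%
Kenya: (1 + 0.1580)/(1 − 0.0065) − 1 = 16.5576%
Differential = 10.5014% − 16.5576% = -6.0562% → -6.06%.

-6.06%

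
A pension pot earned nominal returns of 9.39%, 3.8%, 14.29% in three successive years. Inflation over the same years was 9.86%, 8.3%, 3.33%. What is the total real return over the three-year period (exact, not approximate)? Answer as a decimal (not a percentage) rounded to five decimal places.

Nominal growth factor = 1.0939 × 1.0380 × 1.1429 = 1.297727
Price-level growth factor = 1.0986 × 1.0830 × 1.0333 = 1.229404
Real growth factor = 1.297727 / 1.229404 = 1.055574
Total real return = 1.055574 − 1 → 0.05557.

0.05557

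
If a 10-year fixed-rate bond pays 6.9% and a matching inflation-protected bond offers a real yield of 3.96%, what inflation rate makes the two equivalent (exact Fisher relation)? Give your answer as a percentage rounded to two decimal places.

(1 + π) = (1 + i)/(1 + r) = 1.06900 / 1.03960 = 1.028280
Break-even inflation = 1.028280 − 1 → 2.83%.

2.83%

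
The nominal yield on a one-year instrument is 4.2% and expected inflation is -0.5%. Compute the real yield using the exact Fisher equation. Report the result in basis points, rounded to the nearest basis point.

472 basis points

By the Fisher equation, 1 + r = (1 + i)/(1 + π).
1 + r = 1.04200 / 0.99500 = 1.047236
r = 1.047236 − 1 = 4.7236%, i.e. 472 basis points.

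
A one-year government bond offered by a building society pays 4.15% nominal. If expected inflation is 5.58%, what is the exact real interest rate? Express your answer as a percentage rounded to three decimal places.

-1.354%

By the Fisher relation, 1 + r = (1 + i)/(1 + π).
1 + r = 1.04150 / 1.05580 = 0.986456
r = 0.986456 − 1 = -1.3544%, i.e. -1.354%.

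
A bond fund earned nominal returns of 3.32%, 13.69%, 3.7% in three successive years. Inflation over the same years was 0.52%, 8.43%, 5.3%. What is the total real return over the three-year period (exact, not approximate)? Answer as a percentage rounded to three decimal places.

6.134%

Nominal growth factor = 1.0332 × 1.1369 × 1.0370 = 1.218107
Price-level growth factor = 1.0052 × 1.0843 × 1.0530 = 1.147705
Real growth factor = 1.218107 / 1.147705 = 1.061341
Total real return = 1.061341 − 1 → 6.134%.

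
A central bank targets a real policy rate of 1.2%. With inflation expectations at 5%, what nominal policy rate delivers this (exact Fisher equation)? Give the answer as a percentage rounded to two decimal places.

6.26%

(1 + i) = (1 + r)(1 + π) = 1.01200 × 1.05000 = 1.06260
i = 1.06260 − 1, so the required nominal rate is 6.26%.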